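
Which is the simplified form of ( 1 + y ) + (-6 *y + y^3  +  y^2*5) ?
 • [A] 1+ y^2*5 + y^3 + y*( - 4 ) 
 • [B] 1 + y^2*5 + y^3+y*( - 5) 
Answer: B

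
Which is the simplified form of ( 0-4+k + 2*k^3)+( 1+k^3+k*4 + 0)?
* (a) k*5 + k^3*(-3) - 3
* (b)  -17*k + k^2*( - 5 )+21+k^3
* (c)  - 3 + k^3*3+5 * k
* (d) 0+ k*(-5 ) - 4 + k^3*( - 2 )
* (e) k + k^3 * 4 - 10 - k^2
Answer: c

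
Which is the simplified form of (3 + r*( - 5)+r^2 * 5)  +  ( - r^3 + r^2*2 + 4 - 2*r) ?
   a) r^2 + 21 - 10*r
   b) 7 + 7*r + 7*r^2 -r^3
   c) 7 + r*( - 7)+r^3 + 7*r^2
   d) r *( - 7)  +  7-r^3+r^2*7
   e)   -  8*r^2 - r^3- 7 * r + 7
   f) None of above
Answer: d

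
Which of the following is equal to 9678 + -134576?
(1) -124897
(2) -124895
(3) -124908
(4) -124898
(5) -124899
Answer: 4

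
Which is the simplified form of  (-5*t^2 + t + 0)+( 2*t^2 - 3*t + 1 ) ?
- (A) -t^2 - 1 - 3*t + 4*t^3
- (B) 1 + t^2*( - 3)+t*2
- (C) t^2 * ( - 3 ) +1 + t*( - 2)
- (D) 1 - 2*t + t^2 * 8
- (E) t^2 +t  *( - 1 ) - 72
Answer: C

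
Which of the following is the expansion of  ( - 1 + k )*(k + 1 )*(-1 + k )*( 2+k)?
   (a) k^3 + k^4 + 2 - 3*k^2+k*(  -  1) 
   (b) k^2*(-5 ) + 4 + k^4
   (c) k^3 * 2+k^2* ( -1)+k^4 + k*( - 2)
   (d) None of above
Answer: a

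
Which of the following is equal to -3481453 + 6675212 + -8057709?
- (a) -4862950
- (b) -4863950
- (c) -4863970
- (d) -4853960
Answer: b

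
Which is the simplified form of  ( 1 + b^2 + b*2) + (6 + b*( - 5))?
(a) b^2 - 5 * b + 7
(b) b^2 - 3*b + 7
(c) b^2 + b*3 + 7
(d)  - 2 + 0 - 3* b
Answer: b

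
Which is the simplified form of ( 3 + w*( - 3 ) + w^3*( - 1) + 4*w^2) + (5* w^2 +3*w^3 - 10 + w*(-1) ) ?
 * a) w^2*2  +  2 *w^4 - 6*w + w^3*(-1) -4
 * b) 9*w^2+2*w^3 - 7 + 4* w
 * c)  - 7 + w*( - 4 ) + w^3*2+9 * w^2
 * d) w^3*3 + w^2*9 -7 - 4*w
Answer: c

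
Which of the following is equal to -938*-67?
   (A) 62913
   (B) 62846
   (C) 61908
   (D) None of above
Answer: B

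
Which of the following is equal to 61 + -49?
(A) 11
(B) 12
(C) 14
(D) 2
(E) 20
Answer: B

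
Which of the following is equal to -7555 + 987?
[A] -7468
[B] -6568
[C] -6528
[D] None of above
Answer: B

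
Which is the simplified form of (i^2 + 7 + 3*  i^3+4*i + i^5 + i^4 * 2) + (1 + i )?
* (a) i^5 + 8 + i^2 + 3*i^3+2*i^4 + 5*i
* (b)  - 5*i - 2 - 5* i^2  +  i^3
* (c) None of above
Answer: a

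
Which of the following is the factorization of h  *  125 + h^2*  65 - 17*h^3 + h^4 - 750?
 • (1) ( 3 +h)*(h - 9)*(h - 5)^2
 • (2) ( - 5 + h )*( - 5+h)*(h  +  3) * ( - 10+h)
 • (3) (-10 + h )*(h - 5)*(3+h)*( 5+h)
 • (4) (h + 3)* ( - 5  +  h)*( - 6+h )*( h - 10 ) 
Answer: 2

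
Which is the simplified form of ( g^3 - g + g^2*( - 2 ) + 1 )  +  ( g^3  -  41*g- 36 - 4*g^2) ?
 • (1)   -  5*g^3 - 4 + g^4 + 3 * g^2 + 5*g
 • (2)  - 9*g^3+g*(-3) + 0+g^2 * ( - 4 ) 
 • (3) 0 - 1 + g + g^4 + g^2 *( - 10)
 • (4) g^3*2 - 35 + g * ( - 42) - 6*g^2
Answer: 4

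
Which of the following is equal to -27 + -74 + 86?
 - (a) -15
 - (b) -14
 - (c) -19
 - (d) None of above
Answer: a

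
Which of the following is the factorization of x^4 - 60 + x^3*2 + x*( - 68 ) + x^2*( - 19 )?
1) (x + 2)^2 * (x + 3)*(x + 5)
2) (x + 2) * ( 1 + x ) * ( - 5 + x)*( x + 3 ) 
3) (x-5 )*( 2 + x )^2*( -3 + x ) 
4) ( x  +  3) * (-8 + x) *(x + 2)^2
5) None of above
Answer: 5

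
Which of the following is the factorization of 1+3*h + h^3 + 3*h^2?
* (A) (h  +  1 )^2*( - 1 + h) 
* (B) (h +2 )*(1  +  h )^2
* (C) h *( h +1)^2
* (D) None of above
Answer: D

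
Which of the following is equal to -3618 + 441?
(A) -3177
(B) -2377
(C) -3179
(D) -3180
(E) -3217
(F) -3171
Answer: A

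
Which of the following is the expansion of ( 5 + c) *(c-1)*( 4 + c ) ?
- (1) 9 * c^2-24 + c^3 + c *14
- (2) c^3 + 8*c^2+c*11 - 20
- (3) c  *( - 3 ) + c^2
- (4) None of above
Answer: 2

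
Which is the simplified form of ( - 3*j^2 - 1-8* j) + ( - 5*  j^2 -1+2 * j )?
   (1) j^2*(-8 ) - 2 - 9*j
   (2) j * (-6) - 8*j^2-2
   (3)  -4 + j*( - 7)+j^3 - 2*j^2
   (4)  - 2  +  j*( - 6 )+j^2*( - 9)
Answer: 2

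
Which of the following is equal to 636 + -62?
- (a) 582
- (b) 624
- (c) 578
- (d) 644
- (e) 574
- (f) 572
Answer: e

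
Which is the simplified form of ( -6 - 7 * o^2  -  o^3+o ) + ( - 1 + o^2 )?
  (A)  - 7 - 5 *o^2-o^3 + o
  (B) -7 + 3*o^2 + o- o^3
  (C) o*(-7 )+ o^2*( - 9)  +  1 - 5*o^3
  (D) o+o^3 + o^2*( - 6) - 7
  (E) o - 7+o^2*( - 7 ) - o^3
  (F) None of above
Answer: F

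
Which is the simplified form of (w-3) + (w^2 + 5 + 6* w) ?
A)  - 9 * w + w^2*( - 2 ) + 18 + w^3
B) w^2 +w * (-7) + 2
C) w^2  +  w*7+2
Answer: C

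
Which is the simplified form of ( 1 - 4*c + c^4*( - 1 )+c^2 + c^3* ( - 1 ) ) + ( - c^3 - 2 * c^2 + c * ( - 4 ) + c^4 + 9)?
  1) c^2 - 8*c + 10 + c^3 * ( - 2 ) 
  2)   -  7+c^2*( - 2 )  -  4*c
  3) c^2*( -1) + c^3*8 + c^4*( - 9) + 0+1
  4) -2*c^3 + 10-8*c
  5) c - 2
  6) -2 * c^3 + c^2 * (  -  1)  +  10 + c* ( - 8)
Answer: 6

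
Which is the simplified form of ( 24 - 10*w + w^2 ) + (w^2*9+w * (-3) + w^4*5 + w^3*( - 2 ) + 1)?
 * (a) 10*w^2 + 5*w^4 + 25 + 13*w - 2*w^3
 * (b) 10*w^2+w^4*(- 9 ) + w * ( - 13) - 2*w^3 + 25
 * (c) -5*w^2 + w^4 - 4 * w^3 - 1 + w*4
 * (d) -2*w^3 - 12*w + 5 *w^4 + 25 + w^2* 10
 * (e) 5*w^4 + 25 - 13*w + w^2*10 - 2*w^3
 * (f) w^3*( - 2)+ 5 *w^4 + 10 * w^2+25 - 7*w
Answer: e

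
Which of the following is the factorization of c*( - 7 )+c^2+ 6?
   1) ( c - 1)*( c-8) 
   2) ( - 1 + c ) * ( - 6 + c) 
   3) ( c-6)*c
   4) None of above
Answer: 2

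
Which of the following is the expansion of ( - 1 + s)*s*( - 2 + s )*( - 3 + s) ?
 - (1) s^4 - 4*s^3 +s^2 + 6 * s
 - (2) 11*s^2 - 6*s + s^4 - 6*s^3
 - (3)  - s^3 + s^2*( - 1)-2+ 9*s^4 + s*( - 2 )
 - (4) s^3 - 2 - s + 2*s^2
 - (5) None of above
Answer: 2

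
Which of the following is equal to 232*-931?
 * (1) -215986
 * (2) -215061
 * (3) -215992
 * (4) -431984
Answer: 3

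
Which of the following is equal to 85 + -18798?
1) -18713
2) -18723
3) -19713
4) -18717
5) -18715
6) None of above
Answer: 1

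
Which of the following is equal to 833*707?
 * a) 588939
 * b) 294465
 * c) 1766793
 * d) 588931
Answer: d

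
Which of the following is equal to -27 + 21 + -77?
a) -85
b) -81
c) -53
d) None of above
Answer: d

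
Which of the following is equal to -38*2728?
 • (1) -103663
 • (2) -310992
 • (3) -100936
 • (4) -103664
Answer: 4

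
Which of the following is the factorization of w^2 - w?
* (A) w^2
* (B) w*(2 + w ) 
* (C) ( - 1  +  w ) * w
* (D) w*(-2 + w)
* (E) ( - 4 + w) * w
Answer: C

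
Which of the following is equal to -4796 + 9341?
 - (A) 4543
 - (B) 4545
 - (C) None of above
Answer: B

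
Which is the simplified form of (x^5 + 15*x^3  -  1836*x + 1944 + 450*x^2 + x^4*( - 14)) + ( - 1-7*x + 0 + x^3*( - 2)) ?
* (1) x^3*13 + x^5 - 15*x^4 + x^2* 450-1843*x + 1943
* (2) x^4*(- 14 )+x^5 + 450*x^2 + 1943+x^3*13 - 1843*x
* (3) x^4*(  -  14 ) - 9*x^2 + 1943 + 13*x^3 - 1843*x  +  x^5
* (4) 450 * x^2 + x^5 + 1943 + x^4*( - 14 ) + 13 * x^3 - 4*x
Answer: 2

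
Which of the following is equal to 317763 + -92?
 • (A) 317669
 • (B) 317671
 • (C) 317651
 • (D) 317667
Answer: B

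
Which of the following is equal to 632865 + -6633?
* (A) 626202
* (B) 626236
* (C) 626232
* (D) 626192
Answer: C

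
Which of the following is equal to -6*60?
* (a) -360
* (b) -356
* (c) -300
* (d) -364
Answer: a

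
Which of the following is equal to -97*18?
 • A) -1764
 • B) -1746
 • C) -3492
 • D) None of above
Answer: B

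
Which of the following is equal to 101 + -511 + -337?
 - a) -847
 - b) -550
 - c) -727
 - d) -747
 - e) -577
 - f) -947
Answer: d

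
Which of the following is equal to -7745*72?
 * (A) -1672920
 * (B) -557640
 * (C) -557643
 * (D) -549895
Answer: B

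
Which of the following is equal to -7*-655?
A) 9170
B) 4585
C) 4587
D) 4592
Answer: B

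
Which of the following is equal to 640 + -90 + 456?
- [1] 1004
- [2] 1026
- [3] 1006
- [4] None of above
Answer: 3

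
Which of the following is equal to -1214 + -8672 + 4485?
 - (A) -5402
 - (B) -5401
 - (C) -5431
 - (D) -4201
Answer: B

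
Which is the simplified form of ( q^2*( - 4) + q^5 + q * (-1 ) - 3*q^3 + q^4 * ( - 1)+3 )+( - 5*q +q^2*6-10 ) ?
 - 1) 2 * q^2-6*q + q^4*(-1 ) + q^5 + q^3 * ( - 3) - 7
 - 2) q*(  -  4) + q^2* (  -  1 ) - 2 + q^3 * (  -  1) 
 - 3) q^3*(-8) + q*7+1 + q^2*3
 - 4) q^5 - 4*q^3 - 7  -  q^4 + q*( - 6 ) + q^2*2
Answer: 1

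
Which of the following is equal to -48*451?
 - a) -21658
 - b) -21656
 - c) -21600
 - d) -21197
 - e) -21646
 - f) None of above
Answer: f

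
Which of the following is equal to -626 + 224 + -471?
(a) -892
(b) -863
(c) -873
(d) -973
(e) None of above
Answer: c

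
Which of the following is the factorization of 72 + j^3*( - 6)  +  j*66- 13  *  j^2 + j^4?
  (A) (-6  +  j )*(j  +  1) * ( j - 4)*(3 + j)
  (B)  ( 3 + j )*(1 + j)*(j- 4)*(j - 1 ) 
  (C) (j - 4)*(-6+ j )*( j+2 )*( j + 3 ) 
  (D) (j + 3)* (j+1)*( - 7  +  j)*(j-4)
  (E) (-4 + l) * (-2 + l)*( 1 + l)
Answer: A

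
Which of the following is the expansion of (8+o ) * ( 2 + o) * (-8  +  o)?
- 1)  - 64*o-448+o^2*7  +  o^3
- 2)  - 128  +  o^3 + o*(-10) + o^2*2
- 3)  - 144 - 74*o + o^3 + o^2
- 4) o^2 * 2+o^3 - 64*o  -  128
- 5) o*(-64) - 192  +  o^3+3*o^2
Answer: 4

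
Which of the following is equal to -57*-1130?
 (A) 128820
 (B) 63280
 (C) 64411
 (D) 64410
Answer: D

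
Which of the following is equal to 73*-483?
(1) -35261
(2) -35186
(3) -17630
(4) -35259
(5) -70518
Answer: 4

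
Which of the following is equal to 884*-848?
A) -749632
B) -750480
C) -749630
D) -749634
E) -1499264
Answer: A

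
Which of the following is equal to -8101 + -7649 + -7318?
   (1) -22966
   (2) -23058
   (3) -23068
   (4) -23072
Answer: 3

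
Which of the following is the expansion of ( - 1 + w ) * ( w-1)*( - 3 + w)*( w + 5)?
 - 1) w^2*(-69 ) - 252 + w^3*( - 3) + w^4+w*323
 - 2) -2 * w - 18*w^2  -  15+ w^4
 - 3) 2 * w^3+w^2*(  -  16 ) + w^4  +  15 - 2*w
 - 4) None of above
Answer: 4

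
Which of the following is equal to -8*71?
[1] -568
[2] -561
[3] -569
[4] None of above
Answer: 1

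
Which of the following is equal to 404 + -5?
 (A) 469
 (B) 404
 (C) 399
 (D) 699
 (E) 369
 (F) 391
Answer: C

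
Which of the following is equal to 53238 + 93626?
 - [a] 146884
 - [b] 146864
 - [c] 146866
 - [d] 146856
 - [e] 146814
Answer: b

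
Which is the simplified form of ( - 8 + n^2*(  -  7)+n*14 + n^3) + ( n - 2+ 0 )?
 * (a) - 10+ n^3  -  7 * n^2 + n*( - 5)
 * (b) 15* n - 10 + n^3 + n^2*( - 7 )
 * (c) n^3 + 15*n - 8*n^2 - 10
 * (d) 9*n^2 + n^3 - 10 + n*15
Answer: b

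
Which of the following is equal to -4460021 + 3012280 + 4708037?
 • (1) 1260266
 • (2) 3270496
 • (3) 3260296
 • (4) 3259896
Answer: 3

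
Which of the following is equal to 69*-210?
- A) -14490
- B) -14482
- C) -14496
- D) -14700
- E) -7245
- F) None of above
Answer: A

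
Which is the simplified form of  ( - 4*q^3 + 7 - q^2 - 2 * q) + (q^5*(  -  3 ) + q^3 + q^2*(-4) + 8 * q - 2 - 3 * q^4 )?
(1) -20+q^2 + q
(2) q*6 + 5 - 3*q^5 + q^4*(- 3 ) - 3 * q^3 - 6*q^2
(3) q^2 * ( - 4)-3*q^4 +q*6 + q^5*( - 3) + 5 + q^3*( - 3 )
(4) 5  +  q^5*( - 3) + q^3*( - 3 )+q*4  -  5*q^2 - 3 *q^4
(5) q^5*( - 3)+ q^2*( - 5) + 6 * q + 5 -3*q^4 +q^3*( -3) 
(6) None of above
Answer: 5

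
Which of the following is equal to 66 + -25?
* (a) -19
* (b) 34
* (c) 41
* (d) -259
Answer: c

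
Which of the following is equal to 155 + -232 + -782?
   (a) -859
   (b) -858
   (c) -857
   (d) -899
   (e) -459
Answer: a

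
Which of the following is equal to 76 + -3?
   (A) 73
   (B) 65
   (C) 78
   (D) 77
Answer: A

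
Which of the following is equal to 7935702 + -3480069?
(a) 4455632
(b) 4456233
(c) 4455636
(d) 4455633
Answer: d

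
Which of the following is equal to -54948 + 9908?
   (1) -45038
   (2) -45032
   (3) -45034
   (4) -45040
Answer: 4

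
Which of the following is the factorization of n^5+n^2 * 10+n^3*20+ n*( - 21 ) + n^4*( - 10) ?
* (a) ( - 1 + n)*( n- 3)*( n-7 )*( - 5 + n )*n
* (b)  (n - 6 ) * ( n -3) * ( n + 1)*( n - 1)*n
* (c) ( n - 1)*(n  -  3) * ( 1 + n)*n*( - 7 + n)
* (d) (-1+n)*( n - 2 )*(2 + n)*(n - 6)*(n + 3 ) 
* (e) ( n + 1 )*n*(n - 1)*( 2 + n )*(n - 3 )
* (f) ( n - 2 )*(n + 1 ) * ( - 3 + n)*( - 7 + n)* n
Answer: c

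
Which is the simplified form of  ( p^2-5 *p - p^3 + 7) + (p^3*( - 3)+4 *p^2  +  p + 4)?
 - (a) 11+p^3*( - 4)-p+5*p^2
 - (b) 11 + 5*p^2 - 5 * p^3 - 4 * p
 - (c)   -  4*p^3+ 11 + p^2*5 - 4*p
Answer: c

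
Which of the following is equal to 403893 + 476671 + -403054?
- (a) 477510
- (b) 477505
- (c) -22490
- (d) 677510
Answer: a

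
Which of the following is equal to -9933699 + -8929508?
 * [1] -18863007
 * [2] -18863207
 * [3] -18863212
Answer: 2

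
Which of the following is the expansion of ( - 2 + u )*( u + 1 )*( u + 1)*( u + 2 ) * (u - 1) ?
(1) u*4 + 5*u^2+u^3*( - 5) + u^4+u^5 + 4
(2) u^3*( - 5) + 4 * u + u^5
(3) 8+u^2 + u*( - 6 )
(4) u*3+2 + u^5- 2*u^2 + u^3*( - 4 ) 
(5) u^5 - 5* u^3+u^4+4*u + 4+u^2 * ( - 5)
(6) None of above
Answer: 5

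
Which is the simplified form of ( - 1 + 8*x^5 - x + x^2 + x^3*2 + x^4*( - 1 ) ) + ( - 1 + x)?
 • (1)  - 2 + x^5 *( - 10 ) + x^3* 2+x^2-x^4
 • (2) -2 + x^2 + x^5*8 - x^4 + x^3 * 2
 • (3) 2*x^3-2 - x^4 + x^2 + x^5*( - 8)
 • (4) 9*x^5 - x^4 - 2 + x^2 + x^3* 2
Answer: 2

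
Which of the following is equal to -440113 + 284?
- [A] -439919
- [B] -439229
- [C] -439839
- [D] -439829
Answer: D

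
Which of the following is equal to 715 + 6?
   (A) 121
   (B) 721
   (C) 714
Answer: B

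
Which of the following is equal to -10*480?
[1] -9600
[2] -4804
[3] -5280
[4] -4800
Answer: 4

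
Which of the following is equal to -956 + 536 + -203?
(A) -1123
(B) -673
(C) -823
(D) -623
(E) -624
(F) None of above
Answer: D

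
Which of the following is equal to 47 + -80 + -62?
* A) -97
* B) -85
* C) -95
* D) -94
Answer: C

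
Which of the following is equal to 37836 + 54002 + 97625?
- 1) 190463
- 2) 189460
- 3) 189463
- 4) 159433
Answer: 3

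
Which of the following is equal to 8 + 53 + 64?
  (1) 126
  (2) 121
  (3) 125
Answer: 3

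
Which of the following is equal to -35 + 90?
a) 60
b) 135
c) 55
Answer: c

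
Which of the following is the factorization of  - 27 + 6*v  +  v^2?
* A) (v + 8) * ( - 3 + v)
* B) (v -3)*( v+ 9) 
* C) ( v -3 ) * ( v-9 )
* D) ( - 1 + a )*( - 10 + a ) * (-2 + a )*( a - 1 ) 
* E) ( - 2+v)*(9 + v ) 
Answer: B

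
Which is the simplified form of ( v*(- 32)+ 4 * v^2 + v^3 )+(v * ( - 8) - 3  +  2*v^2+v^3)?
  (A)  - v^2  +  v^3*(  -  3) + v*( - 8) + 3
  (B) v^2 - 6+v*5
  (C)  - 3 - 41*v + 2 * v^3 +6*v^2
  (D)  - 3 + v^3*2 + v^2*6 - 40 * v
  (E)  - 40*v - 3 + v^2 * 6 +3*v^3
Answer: D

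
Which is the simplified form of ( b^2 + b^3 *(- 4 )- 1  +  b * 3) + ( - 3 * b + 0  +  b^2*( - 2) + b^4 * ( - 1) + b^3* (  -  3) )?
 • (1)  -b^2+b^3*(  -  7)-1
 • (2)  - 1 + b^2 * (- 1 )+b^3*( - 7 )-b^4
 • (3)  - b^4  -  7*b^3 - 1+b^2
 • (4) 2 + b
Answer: 2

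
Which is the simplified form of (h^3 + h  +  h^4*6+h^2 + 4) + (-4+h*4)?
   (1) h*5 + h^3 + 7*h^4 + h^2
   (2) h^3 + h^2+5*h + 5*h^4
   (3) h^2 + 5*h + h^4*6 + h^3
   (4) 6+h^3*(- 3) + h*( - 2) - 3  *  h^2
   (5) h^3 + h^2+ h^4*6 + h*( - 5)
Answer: 3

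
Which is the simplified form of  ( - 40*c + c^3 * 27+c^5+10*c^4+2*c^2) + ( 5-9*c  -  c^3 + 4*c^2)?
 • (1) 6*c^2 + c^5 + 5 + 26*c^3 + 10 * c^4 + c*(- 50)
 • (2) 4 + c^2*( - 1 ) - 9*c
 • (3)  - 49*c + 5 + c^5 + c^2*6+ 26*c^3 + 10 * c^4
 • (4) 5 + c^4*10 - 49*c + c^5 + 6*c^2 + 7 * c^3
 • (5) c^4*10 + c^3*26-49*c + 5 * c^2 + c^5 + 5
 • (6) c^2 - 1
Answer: 3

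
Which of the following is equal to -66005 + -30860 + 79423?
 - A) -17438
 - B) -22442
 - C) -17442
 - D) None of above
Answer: C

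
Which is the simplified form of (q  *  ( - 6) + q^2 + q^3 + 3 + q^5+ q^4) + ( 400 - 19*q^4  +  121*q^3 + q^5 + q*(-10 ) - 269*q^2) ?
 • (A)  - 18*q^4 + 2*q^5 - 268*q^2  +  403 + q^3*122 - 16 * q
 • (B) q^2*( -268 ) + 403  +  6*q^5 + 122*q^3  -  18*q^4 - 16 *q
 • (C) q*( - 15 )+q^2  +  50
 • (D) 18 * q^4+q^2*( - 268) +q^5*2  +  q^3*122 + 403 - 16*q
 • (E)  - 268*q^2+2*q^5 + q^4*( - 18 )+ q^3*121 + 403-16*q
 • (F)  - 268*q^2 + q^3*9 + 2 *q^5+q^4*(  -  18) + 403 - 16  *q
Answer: A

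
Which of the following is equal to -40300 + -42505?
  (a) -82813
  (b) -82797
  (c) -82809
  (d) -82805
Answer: d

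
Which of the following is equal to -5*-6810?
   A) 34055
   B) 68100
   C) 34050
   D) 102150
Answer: C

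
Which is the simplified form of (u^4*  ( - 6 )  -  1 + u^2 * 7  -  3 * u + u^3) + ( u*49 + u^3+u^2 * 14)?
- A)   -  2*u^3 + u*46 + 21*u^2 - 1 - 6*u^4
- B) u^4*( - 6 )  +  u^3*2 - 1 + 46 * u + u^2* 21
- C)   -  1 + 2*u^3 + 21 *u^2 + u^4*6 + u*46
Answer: B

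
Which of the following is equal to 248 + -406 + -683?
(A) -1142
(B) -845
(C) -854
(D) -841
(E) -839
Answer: D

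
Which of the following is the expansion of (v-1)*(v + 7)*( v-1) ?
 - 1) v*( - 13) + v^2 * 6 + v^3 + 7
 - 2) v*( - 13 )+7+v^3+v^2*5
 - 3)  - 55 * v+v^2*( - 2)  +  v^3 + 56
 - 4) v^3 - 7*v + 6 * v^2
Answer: 2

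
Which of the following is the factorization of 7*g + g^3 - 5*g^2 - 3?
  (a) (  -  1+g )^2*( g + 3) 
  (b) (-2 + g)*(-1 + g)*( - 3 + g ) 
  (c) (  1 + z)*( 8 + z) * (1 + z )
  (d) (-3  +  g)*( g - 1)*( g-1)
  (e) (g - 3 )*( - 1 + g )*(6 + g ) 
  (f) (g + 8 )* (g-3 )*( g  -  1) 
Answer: d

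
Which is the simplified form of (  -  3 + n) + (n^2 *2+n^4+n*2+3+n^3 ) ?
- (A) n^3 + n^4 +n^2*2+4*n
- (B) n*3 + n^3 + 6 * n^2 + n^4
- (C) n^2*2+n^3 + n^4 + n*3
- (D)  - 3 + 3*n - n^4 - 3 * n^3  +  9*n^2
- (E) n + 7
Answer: C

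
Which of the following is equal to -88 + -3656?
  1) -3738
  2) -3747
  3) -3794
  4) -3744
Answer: 4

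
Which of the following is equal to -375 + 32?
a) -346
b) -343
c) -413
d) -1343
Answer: b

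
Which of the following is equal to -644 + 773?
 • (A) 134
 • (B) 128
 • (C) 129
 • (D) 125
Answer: C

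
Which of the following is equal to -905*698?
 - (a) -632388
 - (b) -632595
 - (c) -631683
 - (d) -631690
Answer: d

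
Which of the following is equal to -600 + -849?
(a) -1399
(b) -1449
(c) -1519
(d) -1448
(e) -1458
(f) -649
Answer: b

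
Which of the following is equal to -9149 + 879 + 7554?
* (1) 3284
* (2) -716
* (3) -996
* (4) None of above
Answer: 2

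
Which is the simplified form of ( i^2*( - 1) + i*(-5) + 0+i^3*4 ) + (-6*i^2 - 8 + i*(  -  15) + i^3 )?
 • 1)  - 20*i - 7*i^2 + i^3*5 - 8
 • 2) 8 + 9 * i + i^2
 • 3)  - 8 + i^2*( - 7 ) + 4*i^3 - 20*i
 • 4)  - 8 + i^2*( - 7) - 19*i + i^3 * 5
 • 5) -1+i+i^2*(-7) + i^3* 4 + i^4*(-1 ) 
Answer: 1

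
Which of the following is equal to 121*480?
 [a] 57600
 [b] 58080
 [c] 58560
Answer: b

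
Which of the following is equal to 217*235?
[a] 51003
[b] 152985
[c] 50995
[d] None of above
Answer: c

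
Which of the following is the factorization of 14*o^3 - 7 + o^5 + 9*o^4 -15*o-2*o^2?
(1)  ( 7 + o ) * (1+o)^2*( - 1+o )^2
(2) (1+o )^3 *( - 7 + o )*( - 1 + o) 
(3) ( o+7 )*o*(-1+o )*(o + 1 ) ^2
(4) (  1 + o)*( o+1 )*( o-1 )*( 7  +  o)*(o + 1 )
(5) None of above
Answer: 4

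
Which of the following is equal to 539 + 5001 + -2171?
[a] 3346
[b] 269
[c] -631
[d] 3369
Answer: d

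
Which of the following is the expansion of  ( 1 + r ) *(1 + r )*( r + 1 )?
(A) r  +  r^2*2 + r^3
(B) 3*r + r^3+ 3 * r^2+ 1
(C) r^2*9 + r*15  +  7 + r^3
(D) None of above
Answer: B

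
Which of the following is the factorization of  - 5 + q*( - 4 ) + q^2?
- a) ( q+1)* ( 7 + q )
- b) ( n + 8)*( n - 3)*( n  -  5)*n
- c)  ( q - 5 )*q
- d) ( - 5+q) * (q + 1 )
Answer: d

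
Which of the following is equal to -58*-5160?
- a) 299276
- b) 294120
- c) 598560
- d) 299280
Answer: d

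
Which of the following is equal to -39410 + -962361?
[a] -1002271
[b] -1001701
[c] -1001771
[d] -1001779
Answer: c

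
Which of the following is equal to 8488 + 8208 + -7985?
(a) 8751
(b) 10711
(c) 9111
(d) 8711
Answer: d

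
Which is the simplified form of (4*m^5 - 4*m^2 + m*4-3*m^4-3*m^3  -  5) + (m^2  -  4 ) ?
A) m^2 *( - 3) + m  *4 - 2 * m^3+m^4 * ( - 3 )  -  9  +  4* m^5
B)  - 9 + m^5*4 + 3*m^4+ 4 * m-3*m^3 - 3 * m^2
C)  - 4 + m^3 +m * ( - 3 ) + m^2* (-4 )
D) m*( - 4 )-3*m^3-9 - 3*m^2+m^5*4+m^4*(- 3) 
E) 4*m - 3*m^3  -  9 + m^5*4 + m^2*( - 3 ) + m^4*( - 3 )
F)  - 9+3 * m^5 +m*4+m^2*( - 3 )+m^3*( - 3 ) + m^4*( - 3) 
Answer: E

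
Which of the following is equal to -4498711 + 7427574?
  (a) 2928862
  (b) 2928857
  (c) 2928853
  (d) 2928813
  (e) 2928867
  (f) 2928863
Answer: f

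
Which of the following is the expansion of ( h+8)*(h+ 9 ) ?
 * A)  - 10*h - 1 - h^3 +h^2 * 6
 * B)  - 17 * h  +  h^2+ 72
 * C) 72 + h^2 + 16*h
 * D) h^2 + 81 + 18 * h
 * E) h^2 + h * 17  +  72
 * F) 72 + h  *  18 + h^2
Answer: E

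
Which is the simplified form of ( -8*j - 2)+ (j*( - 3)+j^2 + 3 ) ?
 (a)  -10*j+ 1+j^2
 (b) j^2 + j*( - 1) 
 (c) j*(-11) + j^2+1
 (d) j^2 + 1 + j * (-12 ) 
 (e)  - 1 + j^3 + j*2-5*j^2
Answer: c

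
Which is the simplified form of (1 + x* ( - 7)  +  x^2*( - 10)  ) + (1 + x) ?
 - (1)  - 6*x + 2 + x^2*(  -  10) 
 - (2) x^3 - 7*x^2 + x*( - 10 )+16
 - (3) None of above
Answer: 1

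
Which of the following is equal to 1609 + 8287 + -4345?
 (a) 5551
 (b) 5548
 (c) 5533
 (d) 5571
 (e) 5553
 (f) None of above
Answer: a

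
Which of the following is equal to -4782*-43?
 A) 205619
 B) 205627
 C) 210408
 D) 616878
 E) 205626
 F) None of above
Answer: E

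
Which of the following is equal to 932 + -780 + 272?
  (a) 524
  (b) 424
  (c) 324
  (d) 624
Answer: b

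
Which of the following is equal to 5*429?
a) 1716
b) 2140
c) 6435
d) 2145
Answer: d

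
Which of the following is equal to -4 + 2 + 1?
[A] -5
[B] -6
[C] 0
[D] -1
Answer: D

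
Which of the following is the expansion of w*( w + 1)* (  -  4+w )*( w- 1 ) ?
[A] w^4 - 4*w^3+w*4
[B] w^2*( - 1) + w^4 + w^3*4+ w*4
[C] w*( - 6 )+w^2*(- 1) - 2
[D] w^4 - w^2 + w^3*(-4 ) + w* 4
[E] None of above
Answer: D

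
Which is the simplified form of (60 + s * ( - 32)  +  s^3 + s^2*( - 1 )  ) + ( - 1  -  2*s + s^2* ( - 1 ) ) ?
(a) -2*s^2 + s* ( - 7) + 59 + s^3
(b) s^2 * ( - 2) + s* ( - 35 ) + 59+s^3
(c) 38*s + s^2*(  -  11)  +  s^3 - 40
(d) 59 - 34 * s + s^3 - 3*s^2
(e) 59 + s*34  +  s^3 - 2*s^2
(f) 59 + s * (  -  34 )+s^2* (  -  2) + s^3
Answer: f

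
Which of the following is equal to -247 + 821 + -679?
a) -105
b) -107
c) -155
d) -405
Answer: a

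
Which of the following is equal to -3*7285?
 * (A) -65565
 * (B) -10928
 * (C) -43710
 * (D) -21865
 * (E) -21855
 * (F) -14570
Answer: E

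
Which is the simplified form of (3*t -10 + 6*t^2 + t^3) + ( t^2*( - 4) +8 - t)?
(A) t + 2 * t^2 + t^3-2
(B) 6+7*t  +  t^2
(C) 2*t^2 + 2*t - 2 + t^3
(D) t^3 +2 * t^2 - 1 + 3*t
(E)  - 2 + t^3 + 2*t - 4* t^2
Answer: C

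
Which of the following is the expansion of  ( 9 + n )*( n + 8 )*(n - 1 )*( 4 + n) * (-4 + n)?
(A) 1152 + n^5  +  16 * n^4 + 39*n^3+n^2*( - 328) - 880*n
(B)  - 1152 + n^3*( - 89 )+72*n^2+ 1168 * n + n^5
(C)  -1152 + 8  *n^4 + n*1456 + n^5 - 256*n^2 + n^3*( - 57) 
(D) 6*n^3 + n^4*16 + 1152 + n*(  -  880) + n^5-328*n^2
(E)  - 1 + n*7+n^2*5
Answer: A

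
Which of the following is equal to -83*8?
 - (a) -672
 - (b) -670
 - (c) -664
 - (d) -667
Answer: c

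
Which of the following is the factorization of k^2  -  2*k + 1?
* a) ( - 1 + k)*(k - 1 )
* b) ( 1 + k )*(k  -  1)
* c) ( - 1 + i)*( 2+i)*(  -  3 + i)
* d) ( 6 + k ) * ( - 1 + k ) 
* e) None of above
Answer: a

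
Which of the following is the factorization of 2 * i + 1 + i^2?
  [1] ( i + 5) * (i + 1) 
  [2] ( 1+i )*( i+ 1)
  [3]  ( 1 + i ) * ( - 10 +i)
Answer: 2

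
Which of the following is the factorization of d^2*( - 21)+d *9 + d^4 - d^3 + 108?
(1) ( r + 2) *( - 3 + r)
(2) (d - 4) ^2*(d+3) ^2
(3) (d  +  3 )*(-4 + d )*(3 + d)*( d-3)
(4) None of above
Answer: 3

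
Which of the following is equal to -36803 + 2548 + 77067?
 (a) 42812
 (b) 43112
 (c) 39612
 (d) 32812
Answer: a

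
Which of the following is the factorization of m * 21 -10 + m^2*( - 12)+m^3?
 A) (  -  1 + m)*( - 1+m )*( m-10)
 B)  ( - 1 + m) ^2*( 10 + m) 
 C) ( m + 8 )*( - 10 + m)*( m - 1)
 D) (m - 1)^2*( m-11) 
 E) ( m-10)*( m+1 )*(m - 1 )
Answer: A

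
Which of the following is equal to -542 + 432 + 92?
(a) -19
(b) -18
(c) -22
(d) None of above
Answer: b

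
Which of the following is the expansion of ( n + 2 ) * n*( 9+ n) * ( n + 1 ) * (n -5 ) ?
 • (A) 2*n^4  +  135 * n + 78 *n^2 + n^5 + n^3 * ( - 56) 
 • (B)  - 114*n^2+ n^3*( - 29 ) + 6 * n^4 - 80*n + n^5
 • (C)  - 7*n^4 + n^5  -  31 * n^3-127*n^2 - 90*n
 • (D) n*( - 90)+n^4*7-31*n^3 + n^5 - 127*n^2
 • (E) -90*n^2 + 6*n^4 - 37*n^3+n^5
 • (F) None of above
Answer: D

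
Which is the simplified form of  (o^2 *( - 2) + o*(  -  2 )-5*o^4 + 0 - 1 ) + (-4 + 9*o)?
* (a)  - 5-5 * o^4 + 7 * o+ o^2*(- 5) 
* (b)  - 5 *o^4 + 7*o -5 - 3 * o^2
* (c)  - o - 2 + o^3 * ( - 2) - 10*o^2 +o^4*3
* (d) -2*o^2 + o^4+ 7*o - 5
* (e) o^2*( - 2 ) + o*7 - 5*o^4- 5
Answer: e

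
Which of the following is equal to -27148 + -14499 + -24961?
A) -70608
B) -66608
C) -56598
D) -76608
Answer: B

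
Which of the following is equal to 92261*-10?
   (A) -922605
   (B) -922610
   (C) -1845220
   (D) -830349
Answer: B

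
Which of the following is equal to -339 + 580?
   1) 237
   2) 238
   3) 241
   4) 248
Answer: 3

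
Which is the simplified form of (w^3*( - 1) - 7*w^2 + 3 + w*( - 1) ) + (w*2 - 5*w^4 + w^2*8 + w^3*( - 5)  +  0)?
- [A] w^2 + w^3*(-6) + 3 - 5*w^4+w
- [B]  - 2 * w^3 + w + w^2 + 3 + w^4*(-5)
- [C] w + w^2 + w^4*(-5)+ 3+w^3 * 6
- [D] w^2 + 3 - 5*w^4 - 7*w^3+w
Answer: A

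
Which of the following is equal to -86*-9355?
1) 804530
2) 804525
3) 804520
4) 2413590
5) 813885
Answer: 1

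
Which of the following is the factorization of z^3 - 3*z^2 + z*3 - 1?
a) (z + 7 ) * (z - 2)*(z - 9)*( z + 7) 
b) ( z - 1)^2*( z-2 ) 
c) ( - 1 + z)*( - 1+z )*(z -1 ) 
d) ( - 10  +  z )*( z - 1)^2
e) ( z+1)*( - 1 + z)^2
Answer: c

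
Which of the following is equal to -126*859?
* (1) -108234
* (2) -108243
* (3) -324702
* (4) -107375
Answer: 1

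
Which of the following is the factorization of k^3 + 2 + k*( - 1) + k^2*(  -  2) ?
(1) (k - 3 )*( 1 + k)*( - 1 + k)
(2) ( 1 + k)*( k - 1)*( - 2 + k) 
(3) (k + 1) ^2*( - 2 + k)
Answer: 2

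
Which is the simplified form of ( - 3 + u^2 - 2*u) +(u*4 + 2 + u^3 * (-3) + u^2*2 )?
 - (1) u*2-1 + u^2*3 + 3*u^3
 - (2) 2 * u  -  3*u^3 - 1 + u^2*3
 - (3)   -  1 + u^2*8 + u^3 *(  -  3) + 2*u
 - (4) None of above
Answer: 2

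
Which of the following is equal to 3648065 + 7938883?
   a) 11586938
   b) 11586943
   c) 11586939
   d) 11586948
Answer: d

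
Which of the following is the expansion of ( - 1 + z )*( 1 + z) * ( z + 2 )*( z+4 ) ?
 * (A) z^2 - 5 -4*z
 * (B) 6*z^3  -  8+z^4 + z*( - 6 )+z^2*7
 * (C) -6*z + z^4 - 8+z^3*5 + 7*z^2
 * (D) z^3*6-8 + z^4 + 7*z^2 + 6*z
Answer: B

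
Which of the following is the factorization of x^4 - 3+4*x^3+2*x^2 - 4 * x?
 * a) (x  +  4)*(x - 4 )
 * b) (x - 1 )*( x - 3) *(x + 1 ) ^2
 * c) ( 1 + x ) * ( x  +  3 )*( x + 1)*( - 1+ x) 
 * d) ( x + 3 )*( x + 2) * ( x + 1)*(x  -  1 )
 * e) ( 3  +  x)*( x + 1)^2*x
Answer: c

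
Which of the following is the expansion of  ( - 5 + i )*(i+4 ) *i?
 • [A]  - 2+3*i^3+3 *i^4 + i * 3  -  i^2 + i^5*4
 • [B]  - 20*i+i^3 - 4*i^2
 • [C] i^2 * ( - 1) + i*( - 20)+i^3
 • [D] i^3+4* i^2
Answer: C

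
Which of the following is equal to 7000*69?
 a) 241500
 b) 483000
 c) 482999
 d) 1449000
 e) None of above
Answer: b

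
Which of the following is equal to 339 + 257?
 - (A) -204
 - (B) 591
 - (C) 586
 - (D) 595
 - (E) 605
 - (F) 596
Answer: F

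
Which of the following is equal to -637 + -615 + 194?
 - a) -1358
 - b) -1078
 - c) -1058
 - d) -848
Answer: c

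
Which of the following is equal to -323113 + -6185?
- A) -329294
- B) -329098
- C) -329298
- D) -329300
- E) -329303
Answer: C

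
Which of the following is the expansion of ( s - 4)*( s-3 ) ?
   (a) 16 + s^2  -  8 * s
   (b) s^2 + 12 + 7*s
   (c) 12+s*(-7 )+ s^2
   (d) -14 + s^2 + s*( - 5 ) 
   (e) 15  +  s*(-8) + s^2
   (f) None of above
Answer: c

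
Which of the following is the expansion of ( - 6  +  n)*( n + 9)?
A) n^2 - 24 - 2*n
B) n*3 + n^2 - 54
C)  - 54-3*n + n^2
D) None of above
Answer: B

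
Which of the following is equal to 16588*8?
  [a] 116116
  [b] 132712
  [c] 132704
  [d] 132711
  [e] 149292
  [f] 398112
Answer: c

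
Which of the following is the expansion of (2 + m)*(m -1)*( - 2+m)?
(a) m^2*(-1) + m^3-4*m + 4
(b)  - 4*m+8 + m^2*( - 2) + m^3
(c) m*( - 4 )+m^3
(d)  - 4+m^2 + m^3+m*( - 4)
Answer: a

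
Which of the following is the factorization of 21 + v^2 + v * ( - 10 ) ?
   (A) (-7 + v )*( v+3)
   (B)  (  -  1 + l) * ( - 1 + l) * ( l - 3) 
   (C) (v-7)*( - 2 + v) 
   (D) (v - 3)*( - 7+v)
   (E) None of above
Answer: D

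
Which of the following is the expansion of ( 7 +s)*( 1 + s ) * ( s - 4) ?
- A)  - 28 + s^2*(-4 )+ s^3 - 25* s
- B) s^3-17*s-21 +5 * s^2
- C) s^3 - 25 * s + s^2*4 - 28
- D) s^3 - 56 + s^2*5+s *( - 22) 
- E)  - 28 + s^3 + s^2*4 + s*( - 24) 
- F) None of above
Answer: C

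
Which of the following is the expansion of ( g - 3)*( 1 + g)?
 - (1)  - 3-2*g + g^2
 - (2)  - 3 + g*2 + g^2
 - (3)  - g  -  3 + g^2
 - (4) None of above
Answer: 1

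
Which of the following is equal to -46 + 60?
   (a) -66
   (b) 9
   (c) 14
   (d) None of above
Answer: c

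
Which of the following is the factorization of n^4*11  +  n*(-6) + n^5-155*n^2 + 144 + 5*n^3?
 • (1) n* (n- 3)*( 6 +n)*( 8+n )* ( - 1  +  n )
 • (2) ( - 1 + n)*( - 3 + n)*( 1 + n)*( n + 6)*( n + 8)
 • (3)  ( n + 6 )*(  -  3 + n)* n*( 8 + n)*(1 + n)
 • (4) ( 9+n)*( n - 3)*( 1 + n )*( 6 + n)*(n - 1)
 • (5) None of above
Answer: 2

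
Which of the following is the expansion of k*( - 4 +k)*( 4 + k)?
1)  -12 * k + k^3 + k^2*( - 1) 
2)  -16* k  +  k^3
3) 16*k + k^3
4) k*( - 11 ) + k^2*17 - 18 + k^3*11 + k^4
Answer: 2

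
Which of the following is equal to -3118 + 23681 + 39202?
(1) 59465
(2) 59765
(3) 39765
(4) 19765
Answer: 2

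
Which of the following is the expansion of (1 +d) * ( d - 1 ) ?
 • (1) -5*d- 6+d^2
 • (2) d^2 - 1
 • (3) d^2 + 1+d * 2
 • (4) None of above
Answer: 2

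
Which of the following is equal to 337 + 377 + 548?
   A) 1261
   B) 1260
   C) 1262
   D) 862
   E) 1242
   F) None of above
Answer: C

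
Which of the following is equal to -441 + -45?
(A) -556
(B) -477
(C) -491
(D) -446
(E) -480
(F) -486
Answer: F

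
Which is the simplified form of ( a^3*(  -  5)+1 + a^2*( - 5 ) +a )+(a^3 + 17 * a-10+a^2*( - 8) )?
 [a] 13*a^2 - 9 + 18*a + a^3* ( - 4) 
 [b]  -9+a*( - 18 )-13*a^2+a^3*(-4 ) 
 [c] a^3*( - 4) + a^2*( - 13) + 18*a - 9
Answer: c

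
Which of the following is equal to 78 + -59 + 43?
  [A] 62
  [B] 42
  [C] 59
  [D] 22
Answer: A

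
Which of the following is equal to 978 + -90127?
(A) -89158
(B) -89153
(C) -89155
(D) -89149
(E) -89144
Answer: D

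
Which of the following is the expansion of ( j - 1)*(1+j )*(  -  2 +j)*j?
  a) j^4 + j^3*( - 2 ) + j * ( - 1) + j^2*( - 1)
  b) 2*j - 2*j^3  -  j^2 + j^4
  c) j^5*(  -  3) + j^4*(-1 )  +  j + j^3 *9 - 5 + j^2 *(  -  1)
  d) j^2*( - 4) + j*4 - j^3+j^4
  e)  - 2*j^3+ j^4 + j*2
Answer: b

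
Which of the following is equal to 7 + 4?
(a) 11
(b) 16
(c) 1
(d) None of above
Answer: a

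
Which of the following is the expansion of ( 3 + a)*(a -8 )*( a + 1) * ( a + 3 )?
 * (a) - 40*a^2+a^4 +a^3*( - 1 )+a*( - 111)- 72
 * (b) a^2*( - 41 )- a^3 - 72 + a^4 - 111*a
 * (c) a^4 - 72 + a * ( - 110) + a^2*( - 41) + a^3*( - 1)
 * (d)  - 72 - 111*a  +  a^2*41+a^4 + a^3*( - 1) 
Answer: b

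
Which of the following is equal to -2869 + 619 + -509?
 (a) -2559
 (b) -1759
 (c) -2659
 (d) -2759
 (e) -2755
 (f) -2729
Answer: d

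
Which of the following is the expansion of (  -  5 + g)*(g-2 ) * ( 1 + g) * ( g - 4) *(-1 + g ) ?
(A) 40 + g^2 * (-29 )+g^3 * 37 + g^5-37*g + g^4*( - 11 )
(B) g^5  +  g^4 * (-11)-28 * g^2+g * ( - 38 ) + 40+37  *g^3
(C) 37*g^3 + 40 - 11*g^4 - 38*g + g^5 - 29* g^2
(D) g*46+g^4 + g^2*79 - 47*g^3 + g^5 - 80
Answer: C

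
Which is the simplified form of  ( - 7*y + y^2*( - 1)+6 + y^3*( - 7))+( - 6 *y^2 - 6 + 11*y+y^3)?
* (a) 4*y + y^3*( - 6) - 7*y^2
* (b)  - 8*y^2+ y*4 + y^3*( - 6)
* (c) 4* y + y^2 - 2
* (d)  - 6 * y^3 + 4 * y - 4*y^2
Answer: a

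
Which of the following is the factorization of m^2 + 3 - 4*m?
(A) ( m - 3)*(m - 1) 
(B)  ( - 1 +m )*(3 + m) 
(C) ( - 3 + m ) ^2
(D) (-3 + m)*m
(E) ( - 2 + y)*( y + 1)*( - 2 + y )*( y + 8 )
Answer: A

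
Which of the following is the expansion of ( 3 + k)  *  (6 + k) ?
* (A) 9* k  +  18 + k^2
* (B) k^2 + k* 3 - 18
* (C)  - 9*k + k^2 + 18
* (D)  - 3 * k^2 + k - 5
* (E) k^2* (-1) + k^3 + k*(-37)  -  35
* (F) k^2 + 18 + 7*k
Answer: A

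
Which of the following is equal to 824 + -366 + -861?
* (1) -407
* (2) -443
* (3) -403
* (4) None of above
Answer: 3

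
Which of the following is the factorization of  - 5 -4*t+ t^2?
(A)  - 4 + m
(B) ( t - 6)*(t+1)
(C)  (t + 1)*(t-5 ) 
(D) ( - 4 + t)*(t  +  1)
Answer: C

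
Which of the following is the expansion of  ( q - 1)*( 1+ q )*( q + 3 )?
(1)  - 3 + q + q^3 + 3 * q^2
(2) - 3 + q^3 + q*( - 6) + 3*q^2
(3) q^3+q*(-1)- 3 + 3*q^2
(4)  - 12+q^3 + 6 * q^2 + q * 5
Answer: 3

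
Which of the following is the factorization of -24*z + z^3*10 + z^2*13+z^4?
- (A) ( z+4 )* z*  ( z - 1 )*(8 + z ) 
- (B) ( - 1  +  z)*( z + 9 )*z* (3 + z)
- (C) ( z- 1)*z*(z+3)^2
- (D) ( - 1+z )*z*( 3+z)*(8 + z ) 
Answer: D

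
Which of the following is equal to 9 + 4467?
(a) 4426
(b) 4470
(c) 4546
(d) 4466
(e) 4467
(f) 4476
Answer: f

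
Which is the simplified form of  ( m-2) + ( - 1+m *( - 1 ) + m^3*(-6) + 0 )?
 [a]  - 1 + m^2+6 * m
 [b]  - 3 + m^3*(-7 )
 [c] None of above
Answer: c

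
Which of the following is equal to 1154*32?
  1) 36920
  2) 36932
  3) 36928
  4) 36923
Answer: 3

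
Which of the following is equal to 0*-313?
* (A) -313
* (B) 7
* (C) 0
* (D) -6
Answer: C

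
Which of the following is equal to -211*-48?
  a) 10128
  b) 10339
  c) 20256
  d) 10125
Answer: a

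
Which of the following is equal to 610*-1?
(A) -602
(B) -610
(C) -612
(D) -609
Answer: B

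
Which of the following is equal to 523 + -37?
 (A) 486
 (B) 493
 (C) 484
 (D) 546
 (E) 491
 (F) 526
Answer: A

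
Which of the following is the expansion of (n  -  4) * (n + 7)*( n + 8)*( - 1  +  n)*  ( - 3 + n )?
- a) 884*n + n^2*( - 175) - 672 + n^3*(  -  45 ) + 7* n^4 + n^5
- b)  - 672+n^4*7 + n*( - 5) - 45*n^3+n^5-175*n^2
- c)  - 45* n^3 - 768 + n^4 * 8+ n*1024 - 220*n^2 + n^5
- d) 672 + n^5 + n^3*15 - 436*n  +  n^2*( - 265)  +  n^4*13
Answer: a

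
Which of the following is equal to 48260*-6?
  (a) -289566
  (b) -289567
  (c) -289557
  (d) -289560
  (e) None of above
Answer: d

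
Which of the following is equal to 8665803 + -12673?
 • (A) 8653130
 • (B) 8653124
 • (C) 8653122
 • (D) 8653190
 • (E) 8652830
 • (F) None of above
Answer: A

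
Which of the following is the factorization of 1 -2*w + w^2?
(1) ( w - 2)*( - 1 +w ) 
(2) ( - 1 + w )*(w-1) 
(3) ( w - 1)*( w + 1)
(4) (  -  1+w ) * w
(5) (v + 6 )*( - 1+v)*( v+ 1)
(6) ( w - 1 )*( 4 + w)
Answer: 2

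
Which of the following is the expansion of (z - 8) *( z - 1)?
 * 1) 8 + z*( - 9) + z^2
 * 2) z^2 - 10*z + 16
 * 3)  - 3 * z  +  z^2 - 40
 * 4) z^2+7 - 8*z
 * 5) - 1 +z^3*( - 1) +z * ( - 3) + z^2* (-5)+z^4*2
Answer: 1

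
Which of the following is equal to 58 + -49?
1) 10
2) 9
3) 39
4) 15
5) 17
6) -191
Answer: 2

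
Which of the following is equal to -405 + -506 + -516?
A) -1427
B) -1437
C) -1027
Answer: A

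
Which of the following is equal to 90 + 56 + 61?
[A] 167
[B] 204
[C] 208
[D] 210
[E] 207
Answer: E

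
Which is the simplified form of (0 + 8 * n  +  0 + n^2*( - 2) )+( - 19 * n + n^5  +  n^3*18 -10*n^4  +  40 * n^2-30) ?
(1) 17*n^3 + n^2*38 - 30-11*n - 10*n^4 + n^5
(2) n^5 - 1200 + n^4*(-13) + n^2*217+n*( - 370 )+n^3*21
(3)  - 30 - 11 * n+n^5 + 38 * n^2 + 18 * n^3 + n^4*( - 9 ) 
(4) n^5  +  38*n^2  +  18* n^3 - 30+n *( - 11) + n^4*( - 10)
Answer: 4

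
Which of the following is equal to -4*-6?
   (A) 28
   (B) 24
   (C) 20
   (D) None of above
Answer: B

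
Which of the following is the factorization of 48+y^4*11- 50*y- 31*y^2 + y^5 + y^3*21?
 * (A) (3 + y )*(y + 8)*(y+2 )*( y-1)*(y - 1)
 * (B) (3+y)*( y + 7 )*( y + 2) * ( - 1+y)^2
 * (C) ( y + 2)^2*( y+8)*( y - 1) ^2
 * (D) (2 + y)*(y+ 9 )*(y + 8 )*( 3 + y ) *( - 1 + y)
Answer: A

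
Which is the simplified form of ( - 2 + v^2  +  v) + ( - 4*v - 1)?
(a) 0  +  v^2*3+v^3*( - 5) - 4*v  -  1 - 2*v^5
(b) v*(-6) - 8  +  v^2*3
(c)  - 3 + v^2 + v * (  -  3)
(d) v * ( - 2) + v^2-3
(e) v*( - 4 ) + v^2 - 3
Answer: c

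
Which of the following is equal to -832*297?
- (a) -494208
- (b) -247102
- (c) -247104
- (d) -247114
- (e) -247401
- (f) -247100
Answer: c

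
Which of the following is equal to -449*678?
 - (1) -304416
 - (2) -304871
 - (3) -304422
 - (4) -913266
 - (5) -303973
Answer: 3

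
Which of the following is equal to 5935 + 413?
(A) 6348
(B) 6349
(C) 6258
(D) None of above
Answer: A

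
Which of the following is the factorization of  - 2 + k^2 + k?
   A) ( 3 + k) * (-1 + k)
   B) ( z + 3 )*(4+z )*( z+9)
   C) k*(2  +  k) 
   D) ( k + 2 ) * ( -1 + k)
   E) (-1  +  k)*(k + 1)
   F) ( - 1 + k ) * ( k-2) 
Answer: D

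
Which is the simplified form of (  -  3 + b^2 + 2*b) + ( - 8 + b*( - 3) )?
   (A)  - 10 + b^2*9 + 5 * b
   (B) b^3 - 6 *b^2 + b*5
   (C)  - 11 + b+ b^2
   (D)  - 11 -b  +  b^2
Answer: D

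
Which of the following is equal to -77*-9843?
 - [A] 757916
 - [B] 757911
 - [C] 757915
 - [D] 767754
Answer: B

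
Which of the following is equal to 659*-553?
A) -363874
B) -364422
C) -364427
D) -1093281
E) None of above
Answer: C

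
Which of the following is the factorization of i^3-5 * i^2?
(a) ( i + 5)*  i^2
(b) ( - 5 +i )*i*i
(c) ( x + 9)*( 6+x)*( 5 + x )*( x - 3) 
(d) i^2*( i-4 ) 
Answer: b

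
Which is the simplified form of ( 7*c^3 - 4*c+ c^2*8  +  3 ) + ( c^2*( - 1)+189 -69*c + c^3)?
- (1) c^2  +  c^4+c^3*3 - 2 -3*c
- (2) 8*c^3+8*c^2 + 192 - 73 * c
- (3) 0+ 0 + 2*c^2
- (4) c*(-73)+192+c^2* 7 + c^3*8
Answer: 4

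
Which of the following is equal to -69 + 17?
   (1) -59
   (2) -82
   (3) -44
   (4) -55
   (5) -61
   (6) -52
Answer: 6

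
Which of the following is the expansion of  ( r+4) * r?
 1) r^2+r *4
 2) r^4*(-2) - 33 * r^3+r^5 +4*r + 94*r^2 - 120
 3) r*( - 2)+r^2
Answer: 1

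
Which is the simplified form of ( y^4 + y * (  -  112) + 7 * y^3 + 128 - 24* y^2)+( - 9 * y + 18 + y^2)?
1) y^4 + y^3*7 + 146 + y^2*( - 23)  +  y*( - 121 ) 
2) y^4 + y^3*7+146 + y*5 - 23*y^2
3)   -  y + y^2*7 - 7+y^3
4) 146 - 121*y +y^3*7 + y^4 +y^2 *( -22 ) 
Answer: 1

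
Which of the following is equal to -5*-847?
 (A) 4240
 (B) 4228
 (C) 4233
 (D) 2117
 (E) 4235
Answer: E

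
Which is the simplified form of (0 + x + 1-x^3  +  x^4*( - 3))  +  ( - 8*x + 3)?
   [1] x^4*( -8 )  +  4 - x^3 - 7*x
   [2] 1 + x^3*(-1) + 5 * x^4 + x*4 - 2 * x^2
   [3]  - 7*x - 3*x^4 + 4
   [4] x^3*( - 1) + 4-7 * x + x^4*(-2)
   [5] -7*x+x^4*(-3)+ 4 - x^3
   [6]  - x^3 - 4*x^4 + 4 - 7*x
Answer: 5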